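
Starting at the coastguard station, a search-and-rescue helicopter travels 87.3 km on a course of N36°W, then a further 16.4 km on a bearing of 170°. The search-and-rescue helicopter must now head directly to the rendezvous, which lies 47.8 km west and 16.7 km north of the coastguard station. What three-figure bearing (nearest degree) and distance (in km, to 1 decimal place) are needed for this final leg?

Leg 1 (N36°W, 87.3 km): east 87.3 sin 324° = -51.31, north 87.3 cos 324° = 70.63
Leg 2 (170°, 16.4 km): east 16.4 sin 170° = 2.85, north 16.4 cos 170° = -16.15
Current position: (-48.47, 54.48). Target: (-47.8, 16.7). Remaining: Δeast = 0.67, Δnorth = -37.78.
Bearing = atan2(0.67, -37.78) mod 360° = 178.99°; distance = √((0.67)² + (-37.78)²) = 37.782 km.

179°, 37.8 km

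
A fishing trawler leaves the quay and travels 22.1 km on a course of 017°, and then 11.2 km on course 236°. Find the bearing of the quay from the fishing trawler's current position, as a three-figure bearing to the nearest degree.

169°

Leg 1 (017°, 22.1 km): east 22.1 sin 17° = 6.46, north 22.1 cos 17° = 21.13
Leg 2 (236°, 11.2 km): east 11.2 sin 236° = -9.29, north 11.2 cos 236° = -6.26
Net displacement: -2.82 east, 14.87 north. Direction back to start is (2.82, -14.87): bearing = atan2(2.82, -14.87) mod 360° = 169.25° ≈ 169°.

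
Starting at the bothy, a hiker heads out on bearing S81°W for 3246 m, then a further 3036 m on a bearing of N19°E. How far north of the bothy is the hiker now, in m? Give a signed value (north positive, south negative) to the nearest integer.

2363 m

Leg 1 (S81°W, 3246 m): east 3246 sin 261° = -3206.04, north 3246 cos 261° = -507.79
Leg 2 (N19°E, 3036 m): east 3036 sin 19° = 988.42, north 3036 cos 19° = 2870.59
Net north component: 2362.81 m.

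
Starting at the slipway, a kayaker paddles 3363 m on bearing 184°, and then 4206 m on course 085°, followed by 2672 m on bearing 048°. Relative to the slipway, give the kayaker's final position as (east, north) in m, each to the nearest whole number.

Leg 1 (184°, 3363 m): east 3363 sin 184° = -234.59, north 3363 cos 184° = -3354.81
Leg 2 (085°, 4206 m): east 4206 sin 85° = 4189.99, north 4206 cos 85° = 366.58
Leg 3 (048°, 2672 m): east 2672 sin 48° = 1985.68, north 2672 cos 48° = 1787.92
Summing: 5941.09 m east, -1200.31 m north → (5941, -1200).

(5941, -1200)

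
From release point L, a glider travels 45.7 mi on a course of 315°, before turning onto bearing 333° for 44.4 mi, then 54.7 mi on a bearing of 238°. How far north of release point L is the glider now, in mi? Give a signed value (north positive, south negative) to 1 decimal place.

Leg 1 (315°, 45.7 mi): east 45.7 sin 315° = -32.31, north 45.7 cos 315° = 32.31
Leg 2 (333°, 44.4 mi): east 44.4 sin 333° = -20.16, north 44.4 cos 333° = 39.56
Leg 3 (238°, 54.7 mi): east 54.7 sin 238° = -46.39, north 54.7 cos 238° = -28.99
Net north component: 42.89 mi.

42.9 mi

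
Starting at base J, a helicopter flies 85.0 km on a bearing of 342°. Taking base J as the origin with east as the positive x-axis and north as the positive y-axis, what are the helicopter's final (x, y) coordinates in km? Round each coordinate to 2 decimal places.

Leg 1 (342°, 85.0 km): east 85.0 sin 342° = -26.27, north 85.0 cos 342° = 80.84
Summing: -26.27 km east, 80.84 km north → (-26.27, 80.84).

(-26.27, 80.84)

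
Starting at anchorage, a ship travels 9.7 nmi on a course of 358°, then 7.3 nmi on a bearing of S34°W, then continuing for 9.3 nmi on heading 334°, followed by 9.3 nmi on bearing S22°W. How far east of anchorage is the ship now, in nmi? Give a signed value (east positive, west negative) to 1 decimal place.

Leg 1 (358°, 9.7 nmi): east 9.7 sin 358° = -0.34, north 9.7 cos 358° = 9.69
Leg 2 (S34°W, 7.3 nmi): east 7.3 sin 214° = -4.08, north 7.3 cos 214° = -6.05
Leg 3 (334°, 9.3 nmi): east 9.3 sin 334° = -4.08, north 9.3 cos 334° = 8.36
Leg 4 (S22°W, 9.3 nmi): east 9.3 sin 202° = -3.48, north 9.3 cos 202° = -8.62
Net east component: -11.98 nmi.

-12.0 nmi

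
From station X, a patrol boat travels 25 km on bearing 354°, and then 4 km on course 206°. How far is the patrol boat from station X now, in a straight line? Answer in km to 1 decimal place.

Leg 1 (354°, 25 km): east 25 sin 354° = -2.61, north 25 cos 354° = 24.86
Leg 2 (206°, 4 km): east 4 sin 206° = -1.75, north 4 cos 206° = -3.60
Net: -4.37 east, 21.27 north. Distance = √((-4.37)² + (21.27)²) = 21.712 km.

21.7 km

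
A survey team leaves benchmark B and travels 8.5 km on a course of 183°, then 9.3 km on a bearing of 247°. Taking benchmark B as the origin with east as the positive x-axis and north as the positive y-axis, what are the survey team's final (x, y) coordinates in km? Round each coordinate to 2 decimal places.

Leg 1 (183°, 8.5 km): east 8.5 sin 183° = -0.44, north 8.5 cos 183° = -8.49
Leg 2 (247°, 9.3 km): east 9.3 sin 247° = -8.56, north 9.3 cos 247° = -3.63
Summing: -9.01 km east, -12.12 km north → (-9.01, -12.12).

(-9.01, -12.12)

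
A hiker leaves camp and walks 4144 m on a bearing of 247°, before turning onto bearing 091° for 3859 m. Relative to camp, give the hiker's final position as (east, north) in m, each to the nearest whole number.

(44, -1687)

Leg 1 (247°, 4144 m): east 4144 sin 247° = -3814.57, north 4144 cos 247° = -1619.19
Leg 2 (091°, 3859 m): east 3859 sin 91° = 3858.41, north 3859 cos 91° = -67.35
Summing: 43.84 m east, -1686.54 m north → (44, -1687).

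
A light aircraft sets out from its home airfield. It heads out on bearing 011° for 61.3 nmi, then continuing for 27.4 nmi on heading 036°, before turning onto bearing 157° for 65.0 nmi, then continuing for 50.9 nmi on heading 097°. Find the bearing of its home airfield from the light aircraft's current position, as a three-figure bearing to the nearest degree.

Leg 1 (011°, 61.3 nmi): east 61.3 sin 11° = 11.70, north 61.3 cos 11° = 60.17
Leg 2 (036°, 27.4 nmi): east 27.4 sin 36° = 16.11, north 27.4 cos 36° = 22.17
Leg 3 (157°, 65.0 nmi): east 65.0 sin 157° = 25.40, north 65.0 cos 157° = -59.83
Leg 4 (097°, 50.9 nmi): east 50.9 sin 97° = 50.52, north 50.9 cos 97° = -6.20
Net displacement: 103.72 east, 16.30 north. Direction back to start is (-103.72, -16.30): bearing = atan2(-103.72, -16.30) mod 360° = 261.07° ≈ 261°.

261°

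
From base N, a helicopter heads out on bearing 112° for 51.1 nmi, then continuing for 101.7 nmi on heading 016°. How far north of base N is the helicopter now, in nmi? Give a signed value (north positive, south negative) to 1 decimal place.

78.6 nmi

Leg 1 (112°, 51.1 nmi): east 51.1 sin 112° = 47.38, north 51.1 cos 112° = -19.14
Leg 2 (016°, 101.7 nmi): east 101.7 sin 16° = 28.03, north 101.7 cos 16° = 97.76
Net north component: 78.62 nmi.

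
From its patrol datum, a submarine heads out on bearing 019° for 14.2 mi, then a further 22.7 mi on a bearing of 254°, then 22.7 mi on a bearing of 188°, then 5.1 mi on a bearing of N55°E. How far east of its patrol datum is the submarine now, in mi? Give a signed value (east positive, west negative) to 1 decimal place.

Leg 1 (019°, 14.2 mi): east 14.2 sin 19° = 4.62, north 14.2 cos 19° = 13.43
Leg 2 (254°, 22.7 mi): east 22.7 sin 254° = -21.82, north 22.7 cos 254° = -6.26
Leg 3 (188°, 22.7 mi): east 22.7 sin 188° = -3.16, north 22.7 cos 188° = -22.48
Leg 4 (N55°E, 5.1 mi): east 5.1 sin 55° = 4.18, north 5.1 cos 55° = 2.93
Net east component: -16.18 mi.

-16.2 mi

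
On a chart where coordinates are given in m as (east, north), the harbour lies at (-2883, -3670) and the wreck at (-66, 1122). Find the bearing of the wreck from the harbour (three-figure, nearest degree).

Δeast = -66 − -2883 = 2817.00; Δnorth = 1122 − -3670 = 4792.00.
Bearing = atan2(Δeast, Δnorth) mod 360° = 30.45° ≈ 030°.

030°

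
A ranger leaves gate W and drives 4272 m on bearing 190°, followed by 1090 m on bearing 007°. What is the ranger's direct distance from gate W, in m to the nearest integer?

3184 m

Leg 1 (190°, 4272 m): east 4272 sin 190° = -741.83, north 4272 cos 190° = -4207.10
Leg 2 (007°, 1090 m): east 1090 sin 7° = 132.84, north 1090 cos 7° = 1081.88
Net: -608.99 east, -3125.22 north. Distance = √((-608.99)² + (-3125.22)²) = 3184.005 m.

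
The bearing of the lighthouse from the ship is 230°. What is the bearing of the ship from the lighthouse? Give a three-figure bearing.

Back-bearing = 230° − 180° = 050°.

050°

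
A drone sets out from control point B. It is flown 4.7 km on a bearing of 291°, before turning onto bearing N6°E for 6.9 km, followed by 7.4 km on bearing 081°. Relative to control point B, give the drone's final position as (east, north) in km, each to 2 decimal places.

Leg 1 (291°, 4.7 km): east 4.7 sin 291° = -4.39, north 4.7 cos 291° = 1.68
Leg 2 (N6°E, 6.9 km): east 6.9 sin 6° = 0.72, north 6.9 cos 6° = 6.86
Leg 3 (081°, 7.4 km): east 7.4 sin 81° = 7.31, north 7.4 cos 81° = 1.16
Summing: 3.64 km east, 9.70 km north → (3.64, 9.70).

(3.64, 9.70)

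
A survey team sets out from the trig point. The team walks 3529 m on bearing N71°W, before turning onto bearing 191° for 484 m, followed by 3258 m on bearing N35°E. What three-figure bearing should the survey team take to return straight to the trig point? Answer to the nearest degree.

Leg 1 (N71°W, 3529 m): east 3529 sin 289° = -3336.74, north 3529 cos 289° = 1148.93
Leg 2 (191°, 484 m): east 484 sin 191° = -92.35, north 484 cos 191° = -475.11
Leg 3 (N35°E, 3258 m): east 3258 sin 35° = 1868.71, north 3258 cos 35° = 2668.80
Net displacement: -1560.37 east, 3342.62 north. Direction back to start is (1560.37, -3342.62): bearing = atan2(1560.37, -3342.62) mod 360° = 154.98° ≈ 155°.

155°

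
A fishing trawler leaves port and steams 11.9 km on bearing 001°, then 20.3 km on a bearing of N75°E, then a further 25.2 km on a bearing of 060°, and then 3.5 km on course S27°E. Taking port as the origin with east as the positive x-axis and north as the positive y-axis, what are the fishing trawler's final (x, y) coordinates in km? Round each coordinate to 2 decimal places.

(43.23, 26.63)

Leg 1 (001°, 11.9 km): east 11.9 sin 1° = 0.21, north 11.9 cos 1° = 11.90
Leg 2 (N75°E, 20.3 km): east 20.3 sin 75° = 19.61, north 20.3 cos 75° = 5.25
Leg 3 (060°, 25.2 km): east 25.2 sin 60° = 21.82, north 25.2 cos 60° = 12.60
Leg 4 (S27°E, 3.5 km): east 3.5 sin 153° = 1.59, north 3.5 cos 153° = -3.12
Summing: 43.23 km east, 26.63 km north → (43.23, 26.63).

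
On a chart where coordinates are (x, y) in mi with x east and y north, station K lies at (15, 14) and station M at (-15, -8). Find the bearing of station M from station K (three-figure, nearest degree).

234°

Δeast = -15 − 15 = -30.00; Δnorth = -8 − 14 = -22.00.
Bearing = atan2(Δeast, Δnorth) mod 360° = 233.75° ≈ 234°.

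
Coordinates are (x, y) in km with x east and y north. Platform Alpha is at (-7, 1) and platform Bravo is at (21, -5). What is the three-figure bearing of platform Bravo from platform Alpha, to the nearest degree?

Δeast = 21 − -7 = 28.00; Δnorth = -5 − 1 = -6.00.
Bearing = atan2(Δeast, Δnorth) mod 360° = 102.09° ≈ 102°.

102°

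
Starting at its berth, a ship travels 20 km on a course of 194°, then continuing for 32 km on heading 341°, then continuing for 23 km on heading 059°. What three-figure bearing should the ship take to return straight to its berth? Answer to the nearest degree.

Leg 1 (194°, 20 km): east 20 sin 194° = -4.84, north 20 cos 194° = -19.41
Leg 2 (341°, 32 km): east 32 sin 341° = -10.42, north 32 cos 341° = 30.26
Leg 3 (059°, 23 km): east 23 sin 59° = 19.71, north 23 cos 59° = 11.85
Net displacement: 4.46 east, 22.70 north. Direction back to start is (-4.46, -22.70): bearing = atan2(-4.46, -22.70) mod 360° = 191.11° ≈ 191°.

191°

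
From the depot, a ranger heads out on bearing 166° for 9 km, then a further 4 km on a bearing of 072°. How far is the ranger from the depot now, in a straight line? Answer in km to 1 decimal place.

Leg 1 (166°, 9 km): east 9 sin 166° = 2.18, north 9 cos 166° = -8.73
Leg 2 (072°, 4 km): east 4 sin 72° = 3.80, north 4 cos 72° = 1.24
Net: 5.98 east, -7.50 north. Distance = √((5.98)² + (-7.50)²) = 9.590 km.

9.6 km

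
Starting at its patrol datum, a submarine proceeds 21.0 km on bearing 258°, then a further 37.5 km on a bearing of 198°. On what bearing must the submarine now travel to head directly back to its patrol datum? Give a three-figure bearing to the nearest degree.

039°

Leg 1 (258°, 21.0 km): east 21.0 sin 258° = -20.54, north 21.0 cos 258° = -4.37
Leg 2 (198°, 37.5 km): east 37.5 sin 198° = -11.59, north 37.5 cos 198° = -35.66
Net displacement: -32.13 east, -40.03 north. Direction back to start is (32.13, 40.03): bearing = atan2(32.13, 40.03) mod 360° = 38.75° ≈ 039°.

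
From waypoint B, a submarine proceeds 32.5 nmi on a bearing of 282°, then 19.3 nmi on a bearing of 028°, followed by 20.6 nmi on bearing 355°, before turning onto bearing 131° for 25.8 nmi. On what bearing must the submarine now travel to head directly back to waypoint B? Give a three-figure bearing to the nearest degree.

170°

Leg 1 (282°, 32.5 nmi): east 32.5 sin 282° = -31.79, north 32.5 cos 282° = 6.76
Leg 2 (028°, 19.3 nmi): east 19.3 sin 28° = 9.06, north 19.3 cos 28° = 17.04
Leg 3 (355°, 20.6 nmi): east 20.6 sin 355° = -1.80, north 20.6 cos 355° = 20.52
Leg 4 (131°, 25.8 nmi): east 25.8 sin 131° = 19.47, north 25.8 cos 131° = -16.93
Net displacement: -5.05 east, 27.39 north. Direction back to start is (5.05, -27.39): bearing = atan2(5.05, -27.39) mod 360° = 169.55° ≈ 170°.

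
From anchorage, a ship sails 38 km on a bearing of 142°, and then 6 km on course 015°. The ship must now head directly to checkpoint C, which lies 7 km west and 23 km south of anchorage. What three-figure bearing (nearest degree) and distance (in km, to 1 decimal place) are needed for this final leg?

Leg 1 (142°, 38 km): east 38 sin 142° = 23.40, north 38 cos 142° = -29.94
Leg 2 (015°, 6 km): east 6 sin 15° = 1.55, north 6 cos 15° = 5.80
Current position: (24.95, -24.15). Target: (-7, -23). Remaining: Δeast = -31.95, Δnorth = 1.15.
Bearing = atan2(-31.95, 1.15) mod 360° = 272.06°; distance = √((-31.95)² + (1.15)²) = 31.969 km.

272°, 32.0 km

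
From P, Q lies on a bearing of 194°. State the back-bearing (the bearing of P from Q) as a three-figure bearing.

014°

Back-bearing = 194° − 180° = 014°.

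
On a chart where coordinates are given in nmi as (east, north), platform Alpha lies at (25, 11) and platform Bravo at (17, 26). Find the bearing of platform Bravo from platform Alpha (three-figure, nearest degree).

Δeast = 17 − 25 = -8.00; Δnorth = 26 − 11 = 15.00.
Bearing = atan2(Δeast, Δnorth) mod 360° = 331.93° ≈ 332°.

332°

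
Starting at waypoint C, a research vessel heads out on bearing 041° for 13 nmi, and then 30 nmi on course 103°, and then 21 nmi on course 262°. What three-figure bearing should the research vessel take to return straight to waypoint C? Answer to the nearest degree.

Leg 1 (041°, 13 nmi): east 13 sin 41° = 8.53, north 13 cos 41° = 9.81
Leg 2 (103°, 30 nmi): east 30 sin 103° = 29.23, north 30 cos 103° = -6.75
Leg 3 (262°, 21 nmi): east 21 sin 262° = -20.80, north 21 cos 262° = -2.92
Net displacement: 16.96 east, 0.14 north. Direction back to start is (-16.96, -0.14): bearing = atan2(-16.96, -0.14) mod 360° = 269.53° ≈ 270°.

270°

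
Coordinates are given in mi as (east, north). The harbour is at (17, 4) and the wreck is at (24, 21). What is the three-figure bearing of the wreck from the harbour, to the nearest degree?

Δeast = 24 − 17 = 7.00; Δnorth = 21 − 4 = 17.00.
Bearing = atan2(Δeast, Δnorth) mod 360° = 22.38° ≈ 022°.

022°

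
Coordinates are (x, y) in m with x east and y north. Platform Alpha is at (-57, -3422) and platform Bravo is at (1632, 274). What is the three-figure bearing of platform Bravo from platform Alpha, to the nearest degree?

Δeast = 1632 − -57 = 1689.00; Δnorth = 274 − -3422 = 3696.00.
Bearing = atan2(Δeast, Δnorth) mod 360° = 24.56° ≈ 025°.

025°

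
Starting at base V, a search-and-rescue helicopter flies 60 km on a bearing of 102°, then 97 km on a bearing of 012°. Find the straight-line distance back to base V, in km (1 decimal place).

114.1 km

Leg 1 (102°, 60 km): east 60 sin 102° = 58.69, north 60 cos 102° = -12.47
Leg 2 (012°, 97 km): east 97 sin 12° = 20.17, north 97 cos 12° = 94.88
Net: 78.86 east, 82.41 north. Distance = √((78.86)² + (82.41)²) = 114.057 km.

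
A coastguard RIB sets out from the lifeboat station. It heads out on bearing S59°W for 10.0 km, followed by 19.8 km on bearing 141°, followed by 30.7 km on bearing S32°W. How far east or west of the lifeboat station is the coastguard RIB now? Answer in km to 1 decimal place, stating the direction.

Leg 1 (S59°W, 10.0 km): east 10.0 sin 239° = -8.57, north 10.0 cos 239° = -5.15
Leg 2 (141°, 19.8 km): east 19.8 sin 141° = 12.46, north 19.8 cos 141° = -15.39
Leg 3 (S32°W, 30.7 km): east 30.7 sin 212° = -16.27, north 30.7 cos 212° = -26.04
Net east component: -12.38 km.

12.4 km west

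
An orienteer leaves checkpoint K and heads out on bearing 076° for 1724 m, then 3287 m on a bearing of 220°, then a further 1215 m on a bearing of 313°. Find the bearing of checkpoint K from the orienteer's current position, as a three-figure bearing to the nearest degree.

Leg 1 (076°, 1724 m): east 1724 sin 76° = 1672.79, north 1724 cos 76° = 417.07
Leg 2 (220°, 3287 m): east 3287 sin 220° = -2112.84, north 3287 cos 220° = -2517.99
Leg 3 (313°, 1215 m): east 1215 sin 313° = -888.59, north 1215 cos 313° = 828.63
Net displacement: -1328.65 east, -1272.29 north. Direction back to start is (1328.65, 1272.29): bearing = atan2(1328.65, 1272.29) mod 360° = 46.24° ≈ 046°.

046°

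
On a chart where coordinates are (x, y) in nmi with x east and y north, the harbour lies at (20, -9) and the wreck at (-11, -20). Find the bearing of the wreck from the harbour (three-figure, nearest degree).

250°

Δeast = -11 − 20 = -31.00; Δnorth = -20 − -9 = -11.00.
Bearing = atan2(Δeast, Δnorth) mod 360° = 250.46° ≈ 250°.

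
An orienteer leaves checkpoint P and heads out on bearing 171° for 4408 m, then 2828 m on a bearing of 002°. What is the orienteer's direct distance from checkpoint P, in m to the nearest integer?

Leg 1 (171°, 4408 m): east 4408 sin 171° = 689.56, north 4408 cos 171° = -4353.73
Leg 2 (002°, 2828 m): east 2828 sin 2° = 98.70, north 2828 cos 2° = 2826.28
Net: 788.26 east, -1527.45 north. Distance = √((788.26)² + (-1527.45)²) = 1718.856 m.

1719 m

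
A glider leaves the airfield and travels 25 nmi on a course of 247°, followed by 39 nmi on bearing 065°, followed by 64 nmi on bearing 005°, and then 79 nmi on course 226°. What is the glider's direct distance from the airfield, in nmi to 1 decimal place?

41.9 nmi

Leg 1 (247°, 25 nmi): east 25 sin 247° = -23.01, north 25 cos 247° = -9.77
Leg 2 (065°, 39 nmi): east 39 sin 65° = 35.35, north 39 cos 65° = 16.48
Leg 3 (005°, 64 nmi): east 64 sin 5° = 5.58, north 64 cos 5° = 63.76
Leg 4 (226°, 79 nmi): east 79 sin 226° = -56.83, north 79 cos 226° = -54.88
Net: -38.92 east, 15.59 north. Distance = √((-38.92)² + (15.59)²) = 41.924 nmi.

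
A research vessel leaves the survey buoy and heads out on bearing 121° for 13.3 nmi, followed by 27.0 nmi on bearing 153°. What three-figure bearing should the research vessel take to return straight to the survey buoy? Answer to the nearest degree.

323°

Leg 1 (121°, 13.3 nmi): east 13.3 sin 121° = 11.40, north 13.3 cos 121° = -6.85
Leg 2 (153°, 27.0 nmi): east 27.0 sin 153° = 12.26, north 27.0 cos 153° = -24.06
Net displacement: 23.66 east, -30.91 north. Direction back to start is (-23.66, 30.91): bearing = atan2(-23.66, 30.91) mod 360° = 322.57° ≈ 323°.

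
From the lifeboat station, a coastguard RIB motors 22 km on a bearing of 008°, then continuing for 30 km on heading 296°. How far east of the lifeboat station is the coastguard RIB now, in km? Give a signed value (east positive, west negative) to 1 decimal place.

-23.9 km

Leg 1 (008°, 22 km): east 22 sin 8° = 3.06, north 22 cos 8° = 21.79
Leg 2 (296°, 30 km): east 30 sin 296° = -26.96, north 30 cos 296° = 13.15
Net east component: -23.90 km.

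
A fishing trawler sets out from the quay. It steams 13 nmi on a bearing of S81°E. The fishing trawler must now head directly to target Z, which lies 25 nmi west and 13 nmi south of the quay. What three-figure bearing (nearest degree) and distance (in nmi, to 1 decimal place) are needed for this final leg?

Leg 1 (S81°E, 13 nmi): east 13 sin 99° = 12.84, north 13 cos 99° = -2.03
Current position: (12.84, -2.03). Target: (-25, -13). Remaining: Δeast = -37.84, Δnorth = -10.97.
Bearing = atan2(-37.84, -10.97) mod 360° = 253.84°; distance = √((-37.84)² + (-10.97)²) = 39.397 nmi.

254°, 39.4 nmi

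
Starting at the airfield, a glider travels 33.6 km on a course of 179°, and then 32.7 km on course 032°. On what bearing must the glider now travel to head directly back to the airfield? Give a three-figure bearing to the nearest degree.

Leg 1 (179°, 33.6 km): east 33.6 sin 179° = 0.59, north 33.6 cos 179° = -33.59
Leg 2 (032°, 32.7 km): east 32.7 sin 32° = 17.33, north 32.7 cos 32° = 27.73
Net displacement: 17.91 east, -5.86 north. Direction back to start is (-17.91, 5.86): bearing = atan2(-17.91, 5.86) mod 360° = 288.12° ≈ 288°.

288°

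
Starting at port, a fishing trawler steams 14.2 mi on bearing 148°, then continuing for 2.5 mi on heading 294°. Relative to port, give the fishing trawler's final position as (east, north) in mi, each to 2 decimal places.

Leg 1 (148°, 14.2 mi): east 14.2 sin 148° = 7.52, north 14.2 cos 148° = -12.04
Leg 2 (294°, 2.5 mi): east 2.5 sin 294° = -2.28, north 2.5 cos 294° = 1.02
Summing: 5.24 mi east, -11.03 mi north → (5.24, -11.03).

(5.24, -11.03)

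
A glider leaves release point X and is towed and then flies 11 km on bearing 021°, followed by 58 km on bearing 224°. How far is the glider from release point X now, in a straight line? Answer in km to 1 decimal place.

48.1 km

Leg 1 (021°, 11 km): east 11 sin 21° = 3.94, north 11 cos 21° = 10.27
Leg 2 (224°, 58 km): east 58 sin 224° = -40.29, north 58 cos 224° = -41.72
Net: -36.35 east, -31.45 north. Distance = √((-36.35)² + (-31.45)²) = 48.067 km.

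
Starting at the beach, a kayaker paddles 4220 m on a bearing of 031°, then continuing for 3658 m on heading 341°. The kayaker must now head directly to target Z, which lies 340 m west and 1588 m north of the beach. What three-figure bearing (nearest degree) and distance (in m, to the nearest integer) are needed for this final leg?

194°, 5645 m

Leg 1 (031°, 4220 m): east 4220 sin 31° = 2173.46, north 4220 cos 31° = 3617.25
Leg 2 (341°, 3658 m): east 3658 sin 341° = -1190.93, north 3658 cos 341° = 3458.71
Current position: (982.53, 7075.95). Target: (-340, 1588). Remaining: Δeast = -1322.53, Δnorth = -5487.95.
Bearing = atan2(-1322.53, -5487.95) mod 360° = 193.55°; distance = √((-1322.53)² + (-5487.95)²) = 5645.062 m.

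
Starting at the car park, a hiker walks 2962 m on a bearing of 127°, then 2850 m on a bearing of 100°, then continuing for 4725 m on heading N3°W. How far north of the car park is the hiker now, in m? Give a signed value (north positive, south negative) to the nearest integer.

Leg 1 (127°, 2962 m): east 2962 sin 127° = 2365.56, north 2962 cos 127° = -1782.58
Leg 2 (100°, 2850 m): east 2850 sin 100° = 2806.70, north 2850 cos 100° = -494.90
Leg 3 (N3°W, 4725 m): east 4725 sin 357° = -247.29, north 4725 cos 357° = 4718.52
Net north component: 2441.05 m.

2441 m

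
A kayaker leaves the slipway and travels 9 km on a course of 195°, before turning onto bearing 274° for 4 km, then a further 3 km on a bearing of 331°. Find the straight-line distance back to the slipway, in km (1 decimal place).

9.7 km

Leg 1 (195°, 9 km): east 9 sin 195° = -2.33, north 9 cos 195° = -8.69
Leg 2 (274°, 4 km): east 4 sin 274° = -3.99, north 4 cos 274° = 0.28
Leg 3 (331°, 3 km): east 3 sin 331° = -1.45, north 3 cos 331° = 2.62
Net: -7.77 east, -5.79 north. Distance = √((-7.77)² + (-5.79)²) = 9.694 km.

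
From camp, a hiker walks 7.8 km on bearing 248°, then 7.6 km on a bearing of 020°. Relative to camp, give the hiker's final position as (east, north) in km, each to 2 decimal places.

Leg 1 (248°, 7.8 km): east 7.8 sin 248° = -7.23, north 7.8 cos 248° = -2.92
Leg 2 (020°, 7.6 km): east 7.6 sin 20° = 2.60, north 7.6 cos 20° = 7.14
Summing: -4.63 km east, 4.22 km north → (-4.63, 4.22).

(-4.63, 4.22)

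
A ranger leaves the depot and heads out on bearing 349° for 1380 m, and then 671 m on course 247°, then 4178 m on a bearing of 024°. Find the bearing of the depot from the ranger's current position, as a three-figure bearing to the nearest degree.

Leg 1 (349°, 1380 m): east 1380 sin 349° = -263.32, north 1380 cos 349° = 1354.65
Leg 2 (247°, 671 m): east 671 sin 247° = -617.66, north 671 cos 247° = -262.18
Leg 3 (024°, 4178 m): east 4178 sin 24° = 1699.35, north 4178 cos 24° = 3816.79
Net displacement: 818.37 east, 4909.26 north. Direction back to start is (-818.37, -4909.26): bearing = atan2(-818.37, -4909.26) mod 360° = 189.46° ≈ 189°.

189°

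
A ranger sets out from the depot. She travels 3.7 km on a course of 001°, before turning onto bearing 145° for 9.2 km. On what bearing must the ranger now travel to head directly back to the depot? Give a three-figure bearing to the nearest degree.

Leg 1 (001°, 3.7 km): east 3.7 sin 1° = 0.06, north 3.7 cos 1° = 3.70
Leg 2 (145°, 9.2 km): east 9.2 sin 145° = 5.28, north 9.2 cos 145° = -7.54
Net displacement: 5.34 east, -3.84 north. Direction back to start is (-5.34, 3.84): bearing = atan2(-5.34, 3.84) mod 360° = 305.69° ≈ 306°.

306°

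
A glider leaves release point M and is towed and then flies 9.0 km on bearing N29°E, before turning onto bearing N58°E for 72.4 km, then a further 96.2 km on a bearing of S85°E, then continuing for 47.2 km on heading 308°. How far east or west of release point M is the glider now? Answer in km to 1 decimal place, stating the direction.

Leg 1 (N29°E, 9.0 km): east 9.0 sin 29° = 4.36, north 9.0 cos 29° = 7.87
Leg 2 (N58°E, 72.4 km): east 72.4 sin 58° = 61.40, north 72.4 cos 58° = 38.37
Leg 3 (S85°E, 96.2 km): east 96.2 sin 95° = 95.83, north 96.2 cos 95° = -8.38
Leg 4 (308°, 47.2 km): east 47.2 sin 308° = -37.19, north 47.2 cos 308° = 29.06
Net east component: 124.40 km.

124.4 km east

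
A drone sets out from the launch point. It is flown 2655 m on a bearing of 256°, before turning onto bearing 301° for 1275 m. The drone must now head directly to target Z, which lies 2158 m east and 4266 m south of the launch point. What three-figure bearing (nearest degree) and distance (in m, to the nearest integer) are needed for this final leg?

Leg 1 (256°, 2655 m): east 2655 sin 256° = -2576.14, north 2655 cos 256° = -642.30
Leg 2 (301°, 1275 m): east 1275 sin 301° = -1092.89, north 1275 cos 301° = 656.67
Current position: (-3669.02, 14.37). Target: (2158, -4266). Remaining: Δeast = 5827.02, Δnorth = -4280.37.
Bearing = atan2(5827.02, -4280.37) mod 360° = 126.30°; distance = √((5827.02)² + (-4280.37)²) = 7230.199 m.

126°, 7230 m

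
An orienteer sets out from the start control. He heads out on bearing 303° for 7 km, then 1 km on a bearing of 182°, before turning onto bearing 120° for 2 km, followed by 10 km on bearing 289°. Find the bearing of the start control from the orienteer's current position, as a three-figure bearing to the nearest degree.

110°

Leg 1 (303°, 7 km): east 7 sin 303° = -5.87, north 7 cos 303° = 3.81
Leg 2 (182°, 1 km): east 1 sin 182° = -0.03, north 1 cos 182° = -1.00
Leg 3 (120°, 2 km): east 2 sin 120° = 1.73, north 2 cos 120° = -1.00
Leg 4 (289°, 10 km): east 10 sin 289° = -9.46, north 10 cos 289° = 3.26
Net displacement: -13.63 east, 5.07 north. Direction back to start is (13.63, -5.07): bearing = atan2(13.63, -5.07) mod 360° = 110.40° ≈ 110°.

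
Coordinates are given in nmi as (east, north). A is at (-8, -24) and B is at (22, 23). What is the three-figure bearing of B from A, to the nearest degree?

033°

Δeast = 22 − -8 = 30.00; Δnorth = 23 − -24 = 47.00.
Bearing = atan2(Δeast, Δnorth) mod 360° = 32.55° ≈ 033°.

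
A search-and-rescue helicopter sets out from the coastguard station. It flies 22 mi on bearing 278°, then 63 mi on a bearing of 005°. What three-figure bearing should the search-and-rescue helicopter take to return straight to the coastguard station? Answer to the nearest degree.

Leg 1 (278°, 22 mi): east 22 sin 278° = -21.79, north 22 cos 278° = 3.06
Leg 2 (005°, 63 mi): east 63 sin 5° = 5.49, north 63 cos 5° = 62.76
Net displacement: -16.30 east, 65.82 north. Direction back to start is (16.30, -65.82): bearing = atan2(16.30, -65.82) mod 360° = 166.10° ≈ 166°.

166°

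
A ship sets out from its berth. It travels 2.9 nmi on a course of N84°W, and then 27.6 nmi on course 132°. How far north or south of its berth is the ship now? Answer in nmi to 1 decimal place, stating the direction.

18.2 nmi south

Leg 1 (N84°W, 2.9 nmi): east 2.9 sin 276° = -2.88, north 2.9 cos 276° = 0.30
Leg 2 (132°, 27.6 nmi): east 27.6 sin 132° = 20.51, north 27.6 cos 132° = -18.47
Net north component: -18.16 nmi.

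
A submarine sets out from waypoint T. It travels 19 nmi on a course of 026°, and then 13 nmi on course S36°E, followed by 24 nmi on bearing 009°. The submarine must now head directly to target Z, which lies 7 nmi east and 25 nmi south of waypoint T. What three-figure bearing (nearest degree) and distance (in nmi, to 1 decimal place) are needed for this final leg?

Leg 1 (026°, 19 nmi): east 19 sin 26° = 8.33, north 19 cos 26° = 17.08
Leg 2 (S36°E, 13 nmi): east 13 sin 144° = 7.64, north 13 cos 144° = -10.52
Leg 3 (009°, 24 nmi): east 24 sin 9° = 3.75, north 24 cos 9° = 23.70
Current position: (19.72, 30.26). Target: (7, -25). Remaining: Δeast = -12.72, Δnorth = -55.26.
Bearing = atan2(-12.72, -55.26) mod 360° = 192.97°; distance = √((-12.72)² + (-55.26)²) = 56.710 nmi.

193°, 56.7 nmi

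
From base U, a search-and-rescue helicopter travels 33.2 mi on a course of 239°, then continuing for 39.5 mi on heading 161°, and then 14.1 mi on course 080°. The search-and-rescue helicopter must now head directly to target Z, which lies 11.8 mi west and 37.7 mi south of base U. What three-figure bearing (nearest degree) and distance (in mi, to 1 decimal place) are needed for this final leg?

325°, 17.5 mi

Leg 1 (239°, 33.2 mi): east 33.2 sin 239° = -28.46, north 33.2 cos 239° = -17.10
Leg 2 (161°, 39.5 mi): east 39.5 sin 161° = 12.86, north 39.5 cos 161° = -37.35
Leg 3 (080°, 14.1 mi): east 14.1 sin 80° = 13.89, north 14.1 cos 80° = 2.45
Current position: (-1.71, -52.00). Target: (-11.8, -37.7). Remaining: Δeast = -10.09, Δnorth = 14.30.
Bearing = atan2(-10.09, 14.30) mod 360° = 324.80°; distance = √((-10.09)² + (14.30)²) = 17.499 mi.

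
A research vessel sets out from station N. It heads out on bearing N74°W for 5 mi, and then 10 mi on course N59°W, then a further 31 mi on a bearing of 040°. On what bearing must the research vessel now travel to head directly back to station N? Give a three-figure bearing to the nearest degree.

Leg 1 (N74°W, 5 mi): east 5 sin 286° = -4.81, north 5 cos 286° = 1.38
Leg 2 (N59°W, 10 mi): east 10 sin 301° = -8.57, north 10 cos 301° = 5.15
Leg 3 (040°, 31 mi): east 31 sin 40° = 19.93, north 31 cos 40° = 23.75
Net displacement: 6.55 east, 30.28 north. Direction back to start is (-6.55, -30.28): bearing = atan2(-6.55, -30.28) mod 360° = 192.20° ≈ 192°.

192°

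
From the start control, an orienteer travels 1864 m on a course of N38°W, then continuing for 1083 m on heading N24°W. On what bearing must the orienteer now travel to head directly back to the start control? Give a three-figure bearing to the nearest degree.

Leg 1 (N38°W, 1864 m): east 1864 sin 322° = -1147.59, north 1864 cos 322° = 1468.85
Leg 2 (N24°W, 1083 m): east 1083 sin 336° = -440.50, north 1083 cos 336° = 989.37
Net displacement: -1588.09 east, 2458.22 north. Direction back to start is (1588.09, -2458.22): bearing = atan2(1588.09, -2458.22) mod 360° = 147.14° ≈ 147°.

147°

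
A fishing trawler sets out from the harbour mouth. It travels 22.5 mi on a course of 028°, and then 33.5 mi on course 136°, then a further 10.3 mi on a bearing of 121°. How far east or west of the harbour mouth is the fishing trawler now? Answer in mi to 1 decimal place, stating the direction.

42.7 mi east

Leg 1 (028°, 22.5 mi): east 22.5 sin 28° = 10.56, north 22.5 cos 28° = 19.87
Leg 2 (136°, 33.5 mi): east 33.5 sin 136° = 23.27, north 33.5 cos 136° = -24.10
Leg 3 (121°, 10.3 mi): east 10.3 sin 121° = 8.83, north 10.3 cos 121° = -5.30
Net east component: 42.66 mi.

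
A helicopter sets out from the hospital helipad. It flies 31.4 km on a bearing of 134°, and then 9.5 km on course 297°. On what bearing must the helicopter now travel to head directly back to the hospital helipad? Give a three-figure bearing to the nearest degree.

321°

Leg 1 (134°, 31.4 km): east 31.4 sin 134° = 22.59, north 31.4 cos 134° = -21.81
Leg 2 (297°, 9.5 km): east 9.5 sin 297° = -8.46, north 9.5 cos 297° = 4.31
Net displacement: 14.12 east, -17.50 north. Direction back to start is (-14.12, 17.50): bearing = atan2(-14.12, 17.50) mod 360° = 321.10° ≈ 321°.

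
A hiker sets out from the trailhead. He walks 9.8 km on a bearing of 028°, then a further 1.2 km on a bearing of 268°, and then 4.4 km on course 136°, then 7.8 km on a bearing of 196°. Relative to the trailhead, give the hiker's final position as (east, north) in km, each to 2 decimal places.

(4.31, -2.05)

Leg 1 (028°, 9.8 km): east 9.8 sin 28° = 4.60, north 9.8 cos 28° = 8.65
Leg 2 (268°, 1.2 km): east 1.2 sin 268° = -1.20, north 1.2 cos 268° = -0.04
Leg 3 (136°, 4.4 km): east 4.4 sin 136° = 3.06, north 4.4 cos 136° = -3.17
Leg 4 (196°, 7.8 km): east 7.8 sin 196° = -2.15, north 7.8 cos 196° = -7.50
Summing: 4.31 km east, -2.05 km north → (4.31, -2.05).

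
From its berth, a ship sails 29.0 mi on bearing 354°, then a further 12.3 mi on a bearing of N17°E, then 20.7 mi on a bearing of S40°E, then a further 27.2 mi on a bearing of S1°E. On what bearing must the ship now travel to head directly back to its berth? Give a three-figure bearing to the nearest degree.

Leg 1 (354°, 29.0 mi): east 29.0 sin 354° = -3.03, north 29.0 cos 354° = 28.84
Leg 2 (N17°E, 12.3 mi): east 12.3 sin 17° = 3.60, north 12.3 cos 17° = 11.76
Leg 3 (S40°E, 20.7 mi): east 20.7 sin 140° = 13.31, north 20.7 cos 140° = -15.86
Leg 4 (S1°E, 27.2 mi): east 27.2 sin 179° = 0.47, north 27.2 cos 179° = -27.20
Net displacement: 14.35 east, -2.45 north. Direction back to start is (-14.35, 2.45): bearing = atan2(-14.35, 2.45) mod 360° = 279.69° ≈ 280°.

280°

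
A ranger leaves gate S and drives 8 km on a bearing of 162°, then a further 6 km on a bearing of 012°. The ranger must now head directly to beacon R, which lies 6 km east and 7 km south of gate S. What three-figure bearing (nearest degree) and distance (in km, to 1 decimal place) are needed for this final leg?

157°, 5.7 km

Leg 1 (162°, 8 km): east 8 sin 162° = 2.47, north 8 cos 162° = -7.61
Leg 2 (012°, 6 km): east 6 sin 12° = 1.25, north 6 cos 12° = 5.87
Current position: (3.72, -1.74). Target: (6, -7). Remaining: Δeast = 2.28, Δnorth = -5.26.
Bearing = atan2(2.28, -5.26) mod 360° = 156.56°; distance = √((2.28)² + (-5.26)²) = 5.733 km.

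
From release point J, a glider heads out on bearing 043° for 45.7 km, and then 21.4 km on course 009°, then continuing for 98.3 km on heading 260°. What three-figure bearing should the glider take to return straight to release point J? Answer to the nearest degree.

Leg 1 (043°, 45.7 km): east 45.7 sin 43° = 31.17, north 45.7 cos 43° = 33.42
Leg 2 (009°, 21.4 km): east 21.4 sin 9° = 3.35, north 21.4 cos 9° = 21.14
Leg 3 (260°, 98.3 km): east 98.3 sin 260° = -96.81, north 98.3 cos 260° = -17.07
Net displacement: -62.29 east, 37.49 north. Direction back to start is (62.29, -37.49): bearing = atan2(62.29, -37.49) mod 360° = 121.04° ≈ 121°.

121°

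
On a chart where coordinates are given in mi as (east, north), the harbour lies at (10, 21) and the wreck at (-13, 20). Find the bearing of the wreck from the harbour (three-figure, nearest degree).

Δeast = -13 − 10 = -23.00; Δnorth = 20 − 21 = -1.00.
Bearing = atan2(Δeast, Δnorth) mod 360° = 267.51° ≈ 268°.

268°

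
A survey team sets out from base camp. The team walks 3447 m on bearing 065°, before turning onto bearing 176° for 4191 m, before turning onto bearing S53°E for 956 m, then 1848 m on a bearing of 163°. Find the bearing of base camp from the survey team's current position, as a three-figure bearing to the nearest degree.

Leg 1 (065°, 3447 m): east 3447 sin 65° = 3124.04, north 3447 cos 65° = 1456.77
Leg 2 (176°, 4191 m): east 4191 sin 176° = 292.35, north 4191 cos 176° = -4180.79
Leg 3 (S53°E, 956 m): east 956 sin 127° = 763.50, north 956 cos 127° = -575.34
Leg 4 (163°, 1848 m): east 1848 sin 163° = 540.30, north 1848 cos 163° = -1767.25
Net displacement: 4720.19 east, -5066.61 north. Direction back to start is (-4720.19, 5066.61): bearing = atan2(-4720.19, 5066.61) mod 360° = 317.03° ≈ 317°.

317°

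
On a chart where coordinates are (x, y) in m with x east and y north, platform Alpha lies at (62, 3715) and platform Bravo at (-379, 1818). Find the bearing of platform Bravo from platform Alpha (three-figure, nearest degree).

193°

Δeast = -379 − 62 = -441.00; Δnorth = 1818 − 3715 = -1897.00.
Bearing = atan2(Δeast, Δnorth) mod 360° = 193.09° ≈ 193°.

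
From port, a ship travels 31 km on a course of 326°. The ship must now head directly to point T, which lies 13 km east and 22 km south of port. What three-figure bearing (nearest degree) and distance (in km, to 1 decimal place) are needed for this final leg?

148°, 56.5 km

Leg 1 (326°, 31 km): east 31 sin 326° = -17.33, north 31 cos 326° = 25.70
Current position: (-17.33, 25.70). Target: (13, -22). Remaining: Δeast = 30.33, Δnorth = -47.70.
Bearing = atan2(30.33, -47.70) mod 360° = 147.55°; distance = √((30.33)² + (-47.70)²) = 56.529 km.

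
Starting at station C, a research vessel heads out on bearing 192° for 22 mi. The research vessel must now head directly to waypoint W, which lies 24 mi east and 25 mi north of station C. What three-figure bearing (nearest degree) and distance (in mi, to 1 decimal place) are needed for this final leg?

032°, 54.6 mi

Leg 1 (192°, 22 mi): east 22 sin 192° = -4.57, north 22 cos 192° = -21.52
Current position: (-4.57, -21.52). Target: (24, 25). Remaining: Δeast = 28.57, Δnorth = 46.52.
Bearing = atan2(28.57, 46.52) mod 360° = 31.56°; distance = √((28.57)² + (46.52)²) = 54.594 mi.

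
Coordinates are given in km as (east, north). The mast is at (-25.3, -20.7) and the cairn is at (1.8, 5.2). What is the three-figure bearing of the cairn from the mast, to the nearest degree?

046°

Δeast = 1.8 − -25.3 = 27.10; Δnorth = 5.2 − -20.7 = 25.90.
Bearing = atan2(Δeast, Δnorth) mod 360° = 46.30° ≈ 046°.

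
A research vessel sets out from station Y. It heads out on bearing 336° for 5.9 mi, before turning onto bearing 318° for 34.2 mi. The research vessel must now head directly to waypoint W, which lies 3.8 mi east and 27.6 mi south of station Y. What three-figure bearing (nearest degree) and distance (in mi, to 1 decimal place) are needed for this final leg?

154°, 65.2 mi

Leg 1 (336°, 5.9 mi): east 5.9 sin 336° = -2.40, north 5.9 cos 336° = 5.39
Leg 2 (318°, 34.2 mi): east 34.2 sin 318° = -22.88, north 34.2 cos 318° = 25.42
Current position: (-25.28, 30.81). Target: (3.8, -27.6). Remaining: Δeast = 29.08, Δnorth = -58.41.
Bearing = atan2(29.08, -58.41) mod 360° = 153.53°; distance = √((29.08)² + (-58.41)²) = 65.246 mi.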